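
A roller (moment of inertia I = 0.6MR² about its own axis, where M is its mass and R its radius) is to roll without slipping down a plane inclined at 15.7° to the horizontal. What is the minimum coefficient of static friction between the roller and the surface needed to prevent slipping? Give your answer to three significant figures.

With I = 0.6MR², the ratio k = I/(MR²) is 0.6.
Along the incline Mg sinθ − f = Ma, and torque about the center fR = Iα = kMR²(a/R) gives f = kMa.
These give a = g sinθ/(1+k) and the required friction f = kMg sinθ/(1+k).
With N = Mg cosθ, the no-slip condition f ≤ μN gives μ_min = f/N = k tanθ/(1+k).
μ_min = 0.6 × tan15.7° / 1.6 ≈ 0.105.

μ_min ≈ 0.105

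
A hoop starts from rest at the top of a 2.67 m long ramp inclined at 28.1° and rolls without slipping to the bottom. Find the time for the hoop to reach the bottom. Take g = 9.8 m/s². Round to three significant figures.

With I = MR², the ratio k = I/(MR²) is 1.
Along the incline Mg sinθ − f = Ma, and torque about the center fR = Iα = kMR²(a/R) gives f = kMa.
Hence a = g sinθ/(1+k) = 9.8×sin28.1°/2 = 2.308 m/s².
Starting from rest, L = ½at², so t = √(2L/a) = √(2×2.67/2.308) ≈ 1.52 s.

t ≈ 1.52 s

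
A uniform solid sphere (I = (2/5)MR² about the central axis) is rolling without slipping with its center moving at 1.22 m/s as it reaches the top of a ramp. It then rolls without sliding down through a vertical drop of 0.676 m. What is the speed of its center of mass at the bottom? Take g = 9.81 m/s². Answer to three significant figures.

For this body I = (2/5)MR², i.e. k = I/(MR²) = 0.4.
Pure rolling means v = ωR; then KE = ½Mv² + ½I(v/R)² = ½(1+k)Mv² = (7/10)Mv².
Conserving energy between top and bottom: (7/10)Mv² = (7/10)Mv₀² + Mgh, hence v² = v₀² + 2gh/(1+k).
v = √(1.22² + 2×9.81×0.676/1.4) = √10.96 ≈ 3.31 m/s.

v ≈ 3.31 m/s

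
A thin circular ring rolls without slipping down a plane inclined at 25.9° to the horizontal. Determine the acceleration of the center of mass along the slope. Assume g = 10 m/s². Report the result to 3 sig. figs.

With I = MR², the ratio k = I/(MR²) is 1.
Translational: Mg sinθ − f = Ma. Rotational about the CM: fR = Iα = kMRa, so f = kMa.
Eliminating f: Mg sinθ = (1+k)Ma, so a = g sinθ/(1+k) = 10 × sin25.9° / 2 ≈ 2.18 m/s².

a ≈ 2.18 m/s²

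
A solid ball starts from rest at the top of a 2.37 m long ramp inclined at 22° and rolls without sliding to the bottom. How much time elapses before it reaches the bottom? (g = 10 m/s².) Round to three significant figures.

t ≈ 1.33 s

For this body I = (2/5)MR², i.e. k = I/(MR²) = 0.4.
Along the incline Mg sinθ − f = Ma, and torque about the center fR = Iα = kMR²(a/R) gives f = kMa.
Hence a = g sinθ/(1+k) = 10×sin22°/1.4 = 2.676 m/s².
Starting from rest, L = ½at², so t = √(2L/a) = √(2×2.37/2.676) ≈ 1.33 s.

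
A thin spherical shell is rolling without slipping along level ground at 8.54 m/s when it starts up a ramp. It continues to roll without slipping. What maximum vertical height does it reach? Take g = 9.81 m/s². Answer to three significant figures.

h ≈ 6.20 m

Here I = (2/3)MR², so the shape factor k = I/(MR²) = 2/3.
Pure rolling means v = ωR; then KE = ½Mv² + ½I(v/R)² = ½(1+k)Mv² = (5/6)Mv².
All of this converts to potential energy at the highest point: (5/6)Mv₀² = Mgh.
Thus h = (1+k)v₀²/(2g) = 1.667 × 8.54² / (2 × 9.81) ≈ 6.20 m.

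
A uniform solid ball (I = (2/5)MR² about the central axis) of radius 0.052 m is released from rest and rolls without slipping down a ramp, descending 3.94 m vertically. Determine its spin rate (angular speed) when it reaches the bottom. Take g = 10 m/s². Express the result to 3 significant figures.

ω ≈ 144 rad/s

Here I = (2/5)MR², so the shape factor k = I/(MR²) = 0.4.
Since it rolls without slipping, ω = v/R and KE = ½Mv² + ½Iω² = ½(1+k)Mv² = (7/10)Mv².
Energy conservation Mgh = ½(1+k)Mv² gives v = √(2gh/(1+k)) = √(2 × 10 × 3.94 / 1.4) = 7.502 m/s.
Then ω = v/R = 7.502 / 0.052 ≈ 144 rad/s.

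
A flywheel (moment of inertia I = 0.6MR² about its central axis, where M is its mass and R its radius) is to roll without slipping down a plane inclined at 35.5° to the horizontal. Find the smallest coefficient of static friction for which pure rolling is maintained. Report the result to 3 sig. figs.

μ_min ≈ 0.267

With I = 0.6MR², the ratio k = I/(MR²) is 0.6.
Along the incline Mg sinθ − f = Ma, and torque about the center fR = Iα = kMR²(a/R) gives f = kMa.
These give a = g sinθ/(1+k) and the required friction f = kMg sinθ/(1+k).
The normal force is N = Mg cosθ, so μ_min = f/N = k tanθ/(1+k).
μ_min = 0.6 × tan35.5° / 1.6 ≈ 0.267.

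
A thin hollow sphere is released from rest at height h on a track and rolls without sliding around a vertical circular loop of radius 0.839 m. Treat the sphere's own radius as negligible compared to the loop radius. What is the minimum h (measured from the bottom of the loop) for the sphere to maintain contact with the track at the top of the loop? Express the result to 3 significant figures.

The moment of inertia is (2/3)MR², giving k ≡ I/(MR²) = 2/3.
At the top of the loop, the minimum-contact condition is Mg = Mv_top²/r, so v_top² = gr.
With ω = v/R, the kinetic energy at speed v is ½(1+k)Mv² = (5/6)Mv².
Energy conservation from release (height h) to the top (height 2r): Mgh = Mg(2r) + (5/6)M·gr.
Thus h_min = 2r + (1+k)r/2 = r(2 + 1.667/2) = 0.839 × 2.833 ≈ 2.38 m.

h_min ≈ 2.38 m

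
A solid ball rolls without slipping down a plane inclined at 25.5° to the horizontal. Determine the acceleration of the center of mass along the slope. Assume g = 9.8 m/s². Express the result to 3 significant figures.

a ≈ 3.01 m/s²

The moment of inertia is (2/5)MR², giving k ≡ I/(MR²) = 0.4.
Translational: Mg sinθ − f = Ma. Rotational about the CM: fR = Iα = kMRa, so f = kMa.
Eliminating f: Mg sinθ = (1+k)Ma, so a = g sinθ/(1+k) = 9.8 × sin25.5° / 1.4 ≈ 3.01 m/s².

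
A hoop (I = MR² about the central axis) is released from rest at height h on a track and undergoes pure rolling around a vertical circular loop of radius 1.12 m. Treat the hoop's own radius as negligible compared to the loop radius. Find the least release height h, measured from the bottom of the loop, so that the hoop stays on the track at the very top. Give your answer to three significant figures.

For this body I = MR², i.e. k = I/(MR²) = 1.
At the top, contact is just lost when gravity alone supplies the centripetal force: Mg = Mv_top²/r, i.e. v_top² = gr.
With ω = v/R, the kinetic energy at speed v is ½(1+k)Mv² = Mv².
Energy conservation from release (height h) to the top (height 2r): Mgh = Mg(2r) + M·gr.
Thus h_min = 2r + (1+k)r/2 = r(2 + 2/2) = 1.12 × 3 ≈ 3.36 m.

h_min ≈ 3.36 m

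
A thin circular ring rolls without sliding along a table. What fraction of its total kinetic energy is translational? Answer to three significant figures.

fraction ≈ 0.500

The moment of inertia is MR², giving k ≡ I/(MR²) = 1.
Since ω = v/R, the translational part is ½Mv² and the rotational part is ½I(v/R)² = ½kMv²; the total is ½(1+k)Mv².
The translational fraction is therefore 1/(1+k) = 1/2 ≈ 0.500.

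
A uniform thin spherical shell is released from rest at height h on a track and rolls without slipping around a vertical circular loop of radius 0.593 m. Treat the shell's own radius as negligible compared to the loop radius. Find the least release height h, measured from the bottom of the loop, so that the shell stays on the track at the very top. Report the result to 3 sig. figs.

The moment of inertia is (2/3)MR², giving k ≡ I/(MR²) = 2/3.
At the top, contact is just lost when gravity alone supplies the centripetal force: Mg = Mv_top²/r, i.e. v_top² = gr.
With ω = v/R, the kinetic energy at speed v is ½(1+k)Mv² = (5/6)Mv².
Energy conservation from release (height h) to the top (height 2r): Mgh = Mg(2r) + (5/6)M·gr.
Thus h_min = 2r + (1+k)r/2 = r(2 + 1.667/2) = 0.593 × 2.833 ≈ 1.68 m.

h_min ≈ 1.68 m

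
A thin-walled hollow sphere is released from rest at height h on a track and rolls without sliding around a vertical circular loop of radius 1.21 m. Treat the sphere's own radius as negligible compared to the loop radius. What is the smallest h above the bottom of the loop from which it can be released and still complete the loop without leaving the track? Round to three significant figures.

Here I = (2/3)MR², so the shape factor k = I/(MR²) = 2/3.
At the top, contact is just lost when gravity alone supplies the centripetal force: Mg = Mv_top²/r, i.e. v_top² = gr.
With ω = v/R, the kinetic energy at speed v is ½(1+k)Mv² = (5/6)Mv².
Energy conservation from release (height h) to the top (height 2r): Mgh = Mg(2r) + (5/6)M·gr.
Thus h_min = 2r + (1+k)r/2 = r(2 + 1.667/2) = 1.21 × 2.833 ≈ 3.43 m.

h_min ≈ 3.43 m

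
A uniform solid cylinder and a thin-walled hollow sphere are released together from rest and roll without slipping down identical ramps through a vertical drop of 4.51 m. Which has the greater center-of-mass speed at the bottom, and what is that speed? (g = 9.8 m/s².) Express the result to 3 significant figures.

For rolling without slipping, Mgh = ½(1+k)Mv² where k = I/(MR²), so v = √(2gh/(1+k)).
Uniform solid cylinder: k = 0.5, giving v = √(2×9.8×4.51/1.5) = 7.677 m/s.
Thin-walled hollow sphere: k = 2/3, giving v = √(2×9.8×4.51/1.667) = 7.283 m/s.
The smaller k wins: the uniform solid cylinder, at ≈ 7.68 m/s.

the uniform solid cylinder, at v ≈ 7.68 m/s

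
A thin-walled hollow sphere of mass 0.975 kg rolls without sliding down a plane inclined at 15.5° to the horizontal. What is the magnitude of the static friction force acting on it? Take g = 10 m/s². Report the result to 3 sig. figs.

The moment of inertia is (2/3)MR², giving k ≡ I/(MR²) = 2/3.
Newton's second law down the slope: Mg sinθ − f = Ma. The torque equation fR = Iα (with α = a/R) gives f = kMa.
Combining, a = g sinθ/(1+k) and f = kMa = kMg sinθ/(1+k).
f = (2/3) × 0.975 × 10 × sin15.5° / 1.667 ≈ 1.04 N.

f ≈ 1.04 N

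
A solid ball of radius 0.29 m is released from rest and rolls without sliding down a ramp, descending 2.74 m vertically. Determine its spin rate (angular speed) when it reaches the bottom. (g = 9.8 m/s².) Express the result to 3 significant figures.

ω ≈ 21.4 rad/s

With I = (2/5)MR², the ratio k = I/(MR²) is 0.4.
Pure rolling means v = ωR; then KE = ½Mv² + ½I(v/R)² = ½(1+k)Mv² = (7/10)Mv².
Energy conservation Mgh = ½(1+k)Mv² gives v = √(2gh/(1+k)) = √(2 × 9.8 × 2.74 / 1.4) = 6.194 m/s.
Then ω = v/R = 6.194 / 0.29 ≈ 21.4 rad/s.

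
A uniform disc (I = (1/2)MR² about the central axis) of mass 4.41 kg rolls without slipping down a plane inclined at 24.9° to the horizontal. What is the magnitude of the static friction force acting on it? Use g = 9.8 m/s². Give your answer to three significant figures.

Here I = (1/2)MR², so the shape factor k = I/(MR²) = 0.5.
Translational: Mg sinθ − f = Ma. Rotational about the CM: fR = Iα = kMRa, so f = kMa.
Combining, a = g sinθ/(1+k) and f = kMa = kMg sinθ/(1+k).
f = 0.5 × 4.41 × 9.8 × sin24.9° / 1.5 ≈ 6.07 N.

f ≈ 6.07 N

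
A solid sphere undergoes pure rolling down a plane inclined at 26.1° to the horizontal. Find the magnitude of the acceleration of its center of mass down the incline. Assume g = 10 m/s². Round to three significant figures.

With I = (2/5)MR², the ratio k = I/(MR²) is 0.4.
Newton's second law down the slope: Mg sinθ − f = Ma. The torque equation fR = Iα (with α = a/R) gives f = kMa.
Eliminating f: Mg sinθ = (1+k)Ma, so a = g sinθ/(1+k) = 10 × sin26.1° / 1.4 ≈ 3.14 m/s².

a ≈ 3.14 m/s²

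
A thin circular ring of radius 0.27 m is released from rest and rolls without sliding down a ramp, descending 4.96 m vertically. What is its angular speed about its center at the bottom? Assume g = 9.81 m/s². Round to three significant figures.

ω ≈ 25.8 rad/s

Here I = MR², so the shape factor k = I/(MR²) = 1.
Rolling without slipping gives ω = v/R, so the total kinetic energy is ½Mv² + ½Iω² = ½(1+k)Mv² = Mv².
Energy conservation Mgh = ½(1+k)Mv² gives v = √(2gh/(1+k)) = √(2 × 9.81 × 4.96 / 2) = 6.975 m/s.
The angular speed follows from ω = v/R = 6.975/0.27 ≈ 25.8 rad/s.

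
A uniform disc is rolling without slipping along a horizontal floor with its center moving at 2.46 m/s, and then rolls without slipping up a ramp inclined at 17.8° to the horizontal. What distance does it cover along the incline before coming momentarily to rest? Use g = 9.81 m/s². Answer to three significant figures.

d ≈ 1.51 m

Here I = (1/2)MR², so the shape factor k = I/(MR²) = 0.5.
Rolling without slipping gives ω = v/R, so the total kinetic energy is ½Mv² + ½Iω² = ½(1+k)Mv² = (3/4)Mv².
Setting this equal to Mgh gives the vertical rise h = (1+k)v₀²/(2g) = 1.5×2.46²/(2×9.81) = 0.4627 m.
Along the incline, d = h/sinθ = 0.4627/sin17.8° ≈ 1.51 m.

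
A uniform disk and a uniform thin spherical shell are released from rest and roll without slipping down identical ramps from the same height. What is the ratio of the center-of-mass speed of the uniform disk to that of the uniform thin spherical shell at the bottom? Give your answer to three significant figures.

v_ratio ≈ 1.05

Each satisfies Mgh = ½(1+k)Mv² with k = I/(MR²), so v ∝ 1/√(1+k).
For the uniform disk k = 0.5; for the uniform thin spherical shell k = 2/3.
v₁/v₂ = √((1+k₂)/(1+k₁)) = √(1.667/1.5) ≈ 1.05.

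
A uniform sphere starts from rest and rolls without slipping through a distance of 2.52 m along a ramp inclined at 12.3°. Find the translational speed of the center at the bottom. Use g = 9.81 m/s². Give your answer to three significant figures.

Here I = (2/5)MR², so the shape factor k = I/(MR²) = 0.4.
Pure rolling means v = ωR; then KE = ½Mv² + ½I(v/R)² = ½(1+k)Mv² = (7/10)Mv².
The vertical drop is h = L sinθ = 2.52 × sin12.3° = 0.5368 m.
Setting Mgh = (7/10)Mv² gives v = √(2gh/(1+k)) = √(2·9.81·0.5368/1.4) ≈ 2.74 m/s.

v ≈ 2.74 m/s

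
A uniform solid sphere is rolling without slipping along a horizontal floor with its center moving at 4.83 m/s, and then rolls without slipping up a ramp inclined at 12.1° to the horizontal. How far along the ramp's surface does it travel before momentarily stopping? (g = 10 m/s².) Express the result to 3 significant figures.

The moment of inertia is (2/5)MR², giving k ≡ I/(MR²) = 0.4.
The rolling condition ω = v/R makes the rotational term ½I(v/R)² = ½kMv², so KE_total = ½(1+k)Mv² = (7/10)Mv².
Setting this equal to Mgh gives the vertical rise h = (1+k)v₀²/(2g) = 1.4×4.83²/(2×10) = 1.633 m.
Along the incline, d = h/sinθ = 1.633/sin12.1° ≈ 7.79 m.

d ≈ 7.79 m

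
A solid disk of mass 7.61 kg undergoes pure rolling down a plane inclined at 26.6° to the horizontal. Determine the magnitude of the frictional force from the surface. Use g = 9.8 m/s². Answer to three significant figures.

f ≈ 11.1 N

With I = (1/2)MR², the ratio k = I/(MR²) is 0.5.
Newton's second law down the slope: Mg sinθ − f = Ma. The torque equation fR = Iα (with α = a/R) gives f = kMa.
Combining, a = g sinθ/(1+k) and f = kMa = kMg sinθ/(1+k).
f = 0.5 × 7.61 × 9.8 × sin26.6° / 1.5 ≈ 11.1 N.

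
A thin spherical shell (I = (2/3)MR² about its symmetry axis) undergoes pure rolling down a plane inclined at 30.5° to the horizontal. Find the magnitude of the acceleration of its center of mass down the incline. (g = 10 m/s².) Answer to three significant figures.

With I = (2/3)MR², the ratio k = I/(MR²) is 2/3.
Along the incline Mg sinθ − f = Ma, and torque about the center fR = Iα = kMR²(a/R) gives f = kMa.
Eliminating f: Mg sinθ = (1+k)Ma, so a = g sinθ/(1+k) = 10 × sin30.5° / 1.667 ≈ 3.05 m/s².

a ≈ 3.05 m/s²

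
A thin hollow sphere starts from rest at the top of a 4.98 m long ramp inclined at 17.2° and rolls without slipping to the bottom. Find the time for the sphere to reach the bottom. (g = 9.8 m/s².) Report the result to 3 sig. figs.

t ≈ 2.39 s

Here I = (2/3)MR², so the shape factor k = I/(MR²) = 2/3.
Newton's second law down the slope: Mg sinθ − f = Ma. The torque equation fR = Iα (with α = a/R) gives f = kMa.
Hence a = g sinθ/(1+k) = 9.8×sin17.2°/1.667 = 1.739 m/s².
Starting from rest, L = ½at², so t = √(2L/a) = √(2×4.98/1.739) ≈ 2.39 s.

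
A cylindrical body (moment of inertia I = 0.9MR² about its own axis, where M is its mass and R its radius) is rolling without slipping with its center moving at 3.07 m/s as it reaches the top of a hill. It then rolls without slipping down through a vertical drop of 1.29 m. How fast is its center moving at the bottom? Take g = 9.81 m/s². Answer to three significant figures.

For this body I = 0.9MR², i.e. k = I/(MR²) = 0.9.
Rolling without slipping gives ω = v/R, so the total kinetic energy is ½Mv² + ½Iω² = ½(1+k)Mv² = (19/20)Mv².
Energy conservation: (19/20)Mv₀² + Mgh = (19/20)Mv², so v² = v₀² + 2gh/(1+k).
v = √(3.07² + 2×9.81×1.29/1.9) = √22.75 ≈ 4.77 m/s.

v ≈ 4.77 m/s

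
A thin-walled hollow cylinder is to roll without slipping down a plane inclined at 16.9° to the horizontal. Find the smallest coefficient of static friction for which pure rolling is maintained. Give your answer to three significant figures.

With I = MR², the ratio k = I/(MR²) is 1.
Along the incline Mg sinθ − f = Ma, and torque about the center fR = Iα = kMR²(a/R) gives f = kMa.
These give a = g sinθ/(1+k) and the required friction f = kMg sinθ/(1+k).
With N = Mg cosθ, the no-slip condition f ≤ μN gives μ_min = f/N = k tanθ/(1+k).
μ_min = 1 × tan16.9° / 2 ≈ 0.152.

μ_min ≈ 0.152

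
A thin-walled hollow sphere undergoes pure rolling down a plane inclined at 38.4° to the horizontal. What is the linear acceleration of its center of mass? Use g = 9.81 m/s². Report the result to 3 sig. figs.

a ≈ 3.66 m/s²

Here I = (2/3)MR², so the shape factor k = I/(MR²) = 2/3.
Along the incline Mg sinθ − f = Ma, and torque about the center fR = Iα = kMR²(a/R) gives f = kMa.
Eliminating f: Mg sinθ = (1+k)Ma, so a = g sinθ/(1+k) = 9.81 × sin38.4° / 1.667 ≈ 3.66 m/s².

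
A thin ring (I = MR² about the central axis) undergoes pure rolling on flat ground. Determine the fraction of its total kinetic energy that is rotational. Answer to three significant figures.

fraction ≈ 0.500

For this body I = MR², i.e. k = I/(MR²) = 1.
With ω = v/R, KE_trans = ½Mv² and KE_rot = ½Iω² = ½kMv², so KE_total = ½(1+k)Mv².
The rotational fraction is therefore k/(1+k) = 1/2 ≈ 0.500.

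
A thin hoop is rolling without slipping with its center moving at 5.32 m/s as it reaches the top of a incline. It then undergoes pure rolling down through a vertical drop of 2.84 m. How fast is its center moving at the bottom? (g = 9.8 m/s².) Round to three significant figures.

v ≈ 7.49 m/s

The moment of inertia is MR², giving k ≡ I/(MR²) = 1.
Since it rolls without slipping, ω = v/R and KE = ½Mv² + ½Iω² = ½(1+k)Mv² = Mv².
Conserving energy between top and bottom: Mv² = Mv₀² + Mgh, hence v² = v₀² + 2gh/(1+k).
v = √(5.32² + 2×9.8×2.84/2) = √56.13 ≈ 7.49 m/s.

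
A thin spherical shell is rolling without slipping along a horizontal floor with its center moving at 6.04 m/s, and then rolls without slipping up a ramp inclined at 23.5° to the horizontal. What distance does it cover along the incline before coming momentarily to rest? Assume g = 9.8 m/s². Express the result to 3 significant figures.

Here I = (2/3)MR², so the shape factor k = I/(MR²) = 2/3.
Pure rolling means v = ωR; then KE = ½Mv² + ½I(v/R)² = ½(1+k)Mv² = (5/6)Mv².
Setting this equal to Mgh gives the vertical rise h = (1+k)v₀²/(2g) = 1.667×6.04²/(2×9.8) = 3.102 m.
Along the incline, d = h/sinθ = 3.102/sin23.5° ≈ 7.78 m.

d ≈ 7.78 m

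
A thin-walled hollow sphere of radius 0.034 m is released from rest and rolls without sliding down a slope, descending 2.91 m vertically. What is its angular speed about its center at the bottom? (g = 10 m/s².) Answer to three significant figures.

ω ≈ 174 rad/s

With I = (2/3)MR², the ratio k = I/(MR²) is 2/3.
Rolling without slipping gives ω = v/R, so the total kinetic energy is ½Mv² + ½Iω² = ½(1+k)Mv² = (5/6)Mv².
Energy conservation Mgh = ½(1+k)Mv² gives v = √(2gh/(1+k)) = √(2 × 10 × 2.91 / 1.667) = 5.909 m/s.
Then ω = v/R = 5.909 / 0.034 ≈ 174 rad/s.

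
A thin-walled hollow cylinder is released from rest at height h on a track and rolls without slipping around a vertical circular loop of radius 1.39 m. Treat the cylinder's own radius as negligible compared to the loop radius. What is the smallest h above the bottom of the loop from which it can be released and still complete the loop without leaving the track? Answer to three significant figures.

h_min ≈ 4.17 m

With I = MR², the ratio k = I/(MR²) is 1.
At the top of the loop, the minimum-contact condition is Mg = Mv_top²/r, so v_top² = gr.
With ω = v/R, the kinetic energy at speed v is ½(1+k)Mv² = Mv².
Energy conservation from release (height h) to the top (height 2r): Mgh = Mg(2r) + M·gr.
Thus h_min = 2r + (1+k)r/2 = r(2 + 2/2) = 1.39 × 3 ≈ 4.17 m.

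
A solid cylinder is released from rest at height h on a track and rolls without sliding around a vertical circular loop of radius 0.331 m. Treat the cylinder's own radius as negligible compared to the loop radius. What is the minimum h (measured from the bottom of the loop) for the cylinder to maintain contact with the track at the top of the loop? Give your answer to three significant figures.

Here I = (1/2)MR², so the shape factor k = I/(MR²) = 0.5.
At the top, contact is just lost when gravity alone supplies the centripetal force: Mg = Mv_top²/r, i.e. v_top² = gr.
With ω = v/R, the kinetic energy at speed v is ½(1+k)Mv² = (3/4)Mv².
Energy conservation from release (height h) to the top (height 2r): Mgh = Mg(2r) + (3/4)M·gr.
Thus h_min = 2r + (1+k)r/2 = r(2 + 1.5/2) = 0.331 × 2.75 ≈ 0.910 m.

h_min ≈ 0.910 m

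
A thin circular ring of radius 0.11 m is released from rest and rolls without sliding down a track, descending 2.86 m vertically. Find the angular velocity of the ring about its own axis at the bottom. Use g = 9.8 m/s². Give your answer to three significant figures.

ω ≈ 48.1 rad/s

Here I = MR², so the shape factor k = I/(MR²) = 1.
Since it rolls without slipping, ω = v/R and KE = ½Mv² + ½Iω² = ½(1+k)Mv² = Mv².
Energy conservation Mgh = ½(1+k)Mv² gives v = √(2gh/(1+k)) = √(2 × 9.8 × 2.86 / 2) = 5.294 m/s.
Then ω = v/R = 5.294 / 0.11 ≈ 48.1 rad/s.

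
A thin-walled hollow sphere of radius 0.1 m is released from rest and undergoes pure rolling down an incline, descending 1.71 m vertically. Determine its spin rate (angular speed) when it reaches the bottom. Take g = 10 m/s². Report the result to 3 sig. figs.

For this body I = (2/3)MR², i.e. k = I/(MR²) = 2/3.
Rolling without slipping gives ω = v/R, so the total kinetic energy is ½Mv² + ½Iω² = ½(1+k)Mv² = (5/6)Mv².
Energy conservation Mgh = ½(1+k)Mv² gives v = √(2gh/(1+k)) = √(2 × 10 × 1.71 / 1.667) = 4.53 m/s.
The angular speed follows from ω = v/R = 4.53/0.1 ≈ 45.3 rad/s.

ω ≈ 45.3 rad/s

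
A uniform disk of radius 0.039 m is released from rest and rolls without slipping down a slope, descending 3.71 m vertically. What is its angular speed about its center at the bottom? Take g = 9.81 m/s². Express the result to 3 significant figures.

ω ≈ 179 rad/s

Here I = (1/2)MR², so the shape factor k = I/(MR²) = 0.5.
The rolling condition ω = v/R makes the rotational term ½I(v/R)² = ½kMv², so KE_total = ½(1+k)Mv² = (3/4)Mv².
Energy conservation Mgh = ½(1+k)Mv² gives v = √(2gh/(1+k)) = √(2 × 9.81 × 3.71 / 1.5) = 6.966 m/s.
Then ω = v/R = 6.966 / 0.039 ≈ 179 rad/s.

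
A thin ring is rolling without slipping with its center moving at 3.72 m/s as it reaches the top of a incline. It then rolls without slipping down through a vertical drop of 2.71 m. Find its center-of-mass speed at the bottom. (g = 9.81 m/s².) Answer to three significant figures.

The moment of inertia is MR², giving k ≡ I/(MR²) = 1.
Pure rolling means v = ωR; then KE = ½Mv² + ½I(v/R)² = ½(1+k)Mv² = Mv².
Energy conservation: Mv₀² + Mgh = Mv², so v² = v₀² + 2gh/(1+k).
v = √(3.72² + 2×9.81×2.71/2) = √40.42 ≈ 6.36 m/s.

v ≈ 6.36 m/s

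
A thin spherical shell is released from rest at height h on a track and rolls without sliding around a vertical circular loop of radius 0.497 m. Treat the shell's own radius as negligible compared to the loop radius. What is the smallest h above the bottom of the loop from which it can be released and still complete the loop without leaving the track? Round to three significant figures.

h_min ≈ 1.41 m

For this body I = (2/3)MR², i.e. k = I/(MR²) = 2/3.
At the top of the loop, the minimum-contact condition is Mg = Mv_top²/r, so v_top² = gr.
With ω = v/R, the kinetic energy at speed v is ½(1+k)Mv² = (5/6)Mv².
Energy conservation from release (height h) to the top (height 2r): Mgh = Mg(2r) + (5/6)M·gr.
Thus h_min = 2r + (1+k)r/2 = r(2 + 1.667/2) = 0.497 × 2.833 ≈ 1.41 m.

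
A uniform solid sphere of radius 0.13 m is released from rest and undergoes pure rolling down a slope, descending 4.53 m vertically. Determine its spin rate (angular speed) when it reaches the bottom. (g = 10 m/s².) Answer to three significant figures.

ω ≈ 61.9 rad/s

For this body I = (2/5)MR², i.e. k = I/(MR²) = 0.4.
The rolling condition ω = v/R makes the rotational term ½I(v/R)² = ½kMv², so KE_total = ½(1+k)Mv² = (7/10)Mv².
Energy conservation Mgh = ½(1+k)Mv² gives v = √(2gh/(1+k)) = √(2 × 10 × 4.53 / 1.4) = 8.045 m/s.
Then ω = v/R = 8.045 / 0.13 ≈ 61.9 rad/s.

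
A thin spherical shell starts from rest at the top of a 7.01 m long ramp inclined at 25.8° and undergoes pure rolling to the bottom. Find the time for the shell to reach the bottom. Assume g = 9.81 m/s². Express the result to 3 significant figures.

t ≈ 2.34 s

The moment of inertia is (2/3)MR², giving k ≡ I/(MR²) = 2/3.
Translational: Mg sinθ − f = Ma. Rotational about the CM: fR = Iα = kMRa, so f = kMa.
Hence a = g sinθ/(1+k) = 9.81×sin25.8°/1.667 = 2.562 m/s².
Starting from rest, L = ½at², so t = √(2L/a) = √(2×7.01/2.562) ≈ 2.34 s.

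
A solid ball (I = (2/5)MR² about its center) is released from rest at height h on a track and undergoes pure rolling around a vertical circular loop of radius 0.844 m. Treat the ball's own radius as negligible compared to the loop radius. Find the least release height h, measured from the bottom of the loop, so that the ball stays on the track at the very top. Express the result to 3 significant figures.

h_min ≈ 2.28 m

For this body I = (2/5)MR², i.e. k = I/(MR²) = 0.4.
At the top of the loop, the minimum-contact condition is Mg = Mv_top²/r, so v_top² = gr.
With ω = v/R, the kinetic energy at speed v is ½(1+k)Mv² = (7/10)Mv².
Energy conservation from release (height h) to the top (height 2r): Mgh = Mg(2r) + (7/10)M·gr.
Thus h_min = 2r + (1+k)r/2 = r(2 + 1.4/2) = 0.844 × 2.7 ≈ 2.28 m.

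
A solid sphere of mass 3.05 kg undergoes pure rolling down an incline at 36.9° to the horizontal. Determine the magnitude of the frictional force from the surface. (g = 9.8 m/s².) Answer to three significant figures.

f ≈ 5.13 N

The moment of inertia is (2/5)MR², giving k ≡ I/(MR²) = 0.4.
Newton's second law down the slope: Mg sinθ − f = Ma. The torque equation fR = Iα (with α = a/R) gives f = kMa.
Combining, a = g sinθ/(1+k) and f = kMa = kMg sinθ/(1+k).
f = 0.4 × 3.05 × 9.8 × sin36.9° / 1.4 ≈ 5.13 N.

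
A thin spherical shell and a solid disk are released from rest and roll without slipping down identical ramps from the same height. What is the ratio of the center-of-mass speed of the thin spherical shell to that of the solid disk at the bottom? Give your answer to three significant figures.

Each satisfies Mgh = ½(1+k)Mv² with k = I/(MR²), so v ∝ 1/√(1+k).
For the thin spherical shell k = 2/3; for the solid disk k = 0.5.
v₁/v₂ = √((1+k₂)/(1+k₁)) = √(1.5/1.667) ≈ 0.949.

v_ratio ≈ 0.949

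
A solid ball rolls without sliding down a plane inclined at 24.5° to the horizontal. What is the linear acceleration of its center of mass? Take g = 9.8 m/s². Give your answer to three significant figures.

For this body I = (2/5)MR², i.e. k = I/(MR²) = 0.4.
Translational: Mg sinθ − f = Ma. Rotational about the CM: fR = Iα = kMRa, so f = kMa.
Eliminating f: Mg sinθ = (1+k)Ma, so a = g sinθ/(1+k) = 9.8 × sin24.5° / 1.4 ≈ 2.90 m/s².

a ≈ 2.90 m/s²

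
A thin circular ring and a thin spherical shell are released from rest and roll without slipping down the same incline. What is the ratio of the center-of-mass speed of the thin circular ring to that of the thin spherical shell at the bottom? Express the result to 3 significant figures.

Each satisfies Mgh = ½(1+k)Mv² with k = I/(MR²), so v ∝ 1/√(1+k).
For the thin circular ring k = 1; for the thin spherical shell k = 2/3.
v₁/v₂ = √((1+k₂)/(1+k₁)) = √(1.667/2) ≈ 0.913.

v_ratio ≈ 0.913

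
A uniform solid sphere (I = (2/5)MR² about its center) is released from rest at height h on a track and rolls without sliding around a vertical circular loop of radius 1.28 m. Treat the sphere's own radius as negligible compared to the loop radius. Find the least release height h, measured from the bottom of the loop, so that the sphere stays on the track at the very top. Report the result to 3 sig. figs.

h_min ≈ 3.46 m

For this body I = (2/5)MR², i.e. k = I/(MR²) = 0.4.
At the top of the loop, the minimum-contact condition is Mg = Mv_top²/r, so v_top² = gr.
With ω = v/R, the kinetic energy at speed v is ½(1+k)Mv² = (7/10)Mv².
Energy conservation from release (height h) to the top (height 2r): Mgh = Mg(2r) + (7/10)M·gr.
Thus h_min = 2r + (1+k)r/2 = r(2 + 1.4/2) = 1.28 × 2.7 ≈ 3.46 m.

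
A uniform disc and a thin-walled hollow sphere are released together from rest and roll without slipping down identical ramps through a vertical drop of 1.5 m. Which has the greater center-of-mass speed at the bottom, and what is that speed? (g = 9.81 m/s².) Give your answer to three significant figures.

For rolling without slipping, Mgh = ½(1+k)Mv² where k = I/(MR²), so v = √(2gh/(1+k)).
Uniform disc: k = 0.5, giving v = √(2×9.81×1.5/1.5) = 4.429 m/s.
Thin-walled hollow sphere: k = 2/3, giving v = √(2×9.81×1.5/1.667) = 4.202 m/s.
The smaller k wins: the uniform disc, at ≈ 4.43 m/s.

the uniform disc, at v ≈ 4.43 m/s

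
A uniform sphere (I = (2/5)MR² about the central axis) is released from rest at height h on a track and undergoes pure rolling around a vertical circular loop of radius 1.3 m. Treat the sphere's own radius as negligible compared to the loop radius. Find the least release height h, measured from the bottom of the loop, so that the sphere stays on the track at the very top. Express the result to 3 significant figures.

h_min ≈ 3.51 m

With I = (2/5)MR², the ratio k = I/(MR²) is 0.4.
At the top of the loop, the minimum-contact condition is Mg = Mv_top²/r, so v_top² = gr.
With ω = v/R, the kinetic energy at speed v is ½(1+k)Mv² = (7/10)Mv².
Energy conservation from release (height h) to the top (height 2r): Mgh = Mg(2r) + (7/10)M·gr.
Thus h_min = 2r + (1+k)r/2 = r(2 + 1.4/2) = 1.3 × 2.7 ≈ 3.51 m.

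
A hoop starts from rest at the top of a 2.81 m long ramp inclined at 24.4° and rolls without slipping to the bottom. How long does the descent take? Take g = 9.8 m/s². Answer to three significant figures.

t ≈ 1.67 s

For this body I = MR², i.e. k = I/(MR²) = 1.
Newton's second law down the slope: Mg sinθ − f = Ma. The torque equation fR = Iα (with α = a/R) gives f = kMa.
Hence a = g sinθ/(1+k) = 9.8×sin24.4°/2 = 2.024 m/s².
Starting from rest, L = ½at², so t = √(2L/a) = √(2×2.81/2.024) ≈ 1.67 s.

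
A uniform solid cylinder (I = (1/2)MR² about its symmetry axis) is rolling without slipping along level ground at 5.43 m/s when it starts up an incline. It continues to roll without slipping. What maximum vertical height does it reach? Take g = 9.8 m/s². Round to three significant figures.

The moment of inertia is (1/2)MR², giving k ≡ I/(MR²) = 0.5.
Since it rolls without slipping, ω = v/R and KE = ½Mv² + ½Iω² = ½(1+k)Mv² = (3/4)Mv².
At the top the kinetic energy is zero, so (3/4)Mv₀² = Mgh.
Thus h = (1+k)v₀²/(2g) = 1.5 × 5.43² / (2 × 9.8) ≈ 2.26 m.

h ≈ 2.26 m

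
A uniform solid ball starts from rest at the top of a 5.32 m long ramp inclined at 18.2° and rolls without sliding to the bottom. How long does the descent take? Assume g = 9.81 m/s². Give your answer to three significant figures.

The moment of inertia is (2/5)MR², giving k ≡ I/(MR²) = 0.4.
Translational: Mg sinθ − f = Ma. Rotational about the CM: fR = Iα = kMRa, so f = kMa.
Hence a = g sinθ/(1+k) = 9.81×sin18.2°/1.4 = 2.189 m/s².
Starting from rest, L = ½at², so t = √(2L/a) = √(2×5.32/2.189) ≈ 2.20 s.

t ≈ 2.20 s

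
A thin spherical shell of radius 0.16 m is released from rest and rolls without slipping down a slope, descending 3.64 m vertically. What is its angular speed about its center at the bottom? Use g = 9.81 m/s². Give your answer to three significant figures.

ω ≈ 40.9 rad/s

Here I = (2/3)MR², so the shape factor k = I/(MR²) = 2/3.
Since it rolls without slipping, ω = v/R and KE = ½Mv² + ½Iω² = ½(1+k)Mv² = (5/6)Mv².
Energy conservation Mgh = ½(1+k)Mv² gives v = √(2gh/(1+k)) = √(2 × 9.81 × 3.64 / 1.667) = 6.546 m/s.
The angular speed follows from ω = v/R = 6.546/0.16 ≈ 40.9 rad/s.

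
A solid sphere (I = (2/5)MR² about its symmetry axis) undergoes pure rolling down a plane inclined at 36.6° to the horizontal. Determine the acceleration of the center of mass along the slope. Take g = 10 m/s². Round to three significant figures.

The moment of inertia is (2/5)MR², giving k ≡ I/(MR²) = 0.4.
Along the incline Mg sinθ − f = Ma, and torque about the center fR = Iα = kMR²(a/R) gives f = kMa.
Eliminating f: Mg sinθ = (1+k)Ma, so a = g sinθ/(1+k) = 10 × sin36.6° / 1.4 ≈ 4.26 m/s².

a ≈ 4.26 m/s²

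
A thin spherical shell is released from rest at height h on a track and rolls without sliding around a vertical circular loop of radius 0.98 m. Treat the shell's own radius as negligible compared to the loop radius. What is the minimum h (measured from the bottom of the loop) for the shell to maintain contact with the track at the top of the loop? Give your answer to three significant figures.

h_min ≈ 2.78 m

For this body I = (2/3)MR², i.e. k = I/(MR²) = 2/3.
At the top, contact is just lost when gravity alone supplies the centripetal force: Mg = Mv_top²/r, i.e. v_top² = gr.
With ω = v/R, the kinetic energy at speed v is ½(1+k)Mv² = (5/6)Mv².
Energy conservation from release (height h) to the top (height 2r): Mgh = Mg(2r) + (5/6)M·gr.
Thus h_min = 2r + (1+k)r/2 = r(2 + 1.667/2) = 0.98 × 2.833 ≈ 2.78 m.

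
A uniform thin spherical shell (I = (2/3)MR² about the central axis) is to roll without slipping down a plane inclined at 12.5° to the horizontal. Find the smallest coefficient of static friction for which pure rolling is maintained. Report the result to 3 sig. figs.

For this body I = (2/3)MR², i.e. k = I/(MR²) = 2/3.
Translational: Mg sinθ − f = Ma. Rotational about the CM: fR = Iα = kMRa, so f = kMa.
These give a = g sinθ/(1+k) and the required friction f = kMg sinθ/(1+k).
The normal force is N = Mg cosθ, so μ_min = f/N = k tanθ/(1+k).
μ_min = (2/3) × tan12.5° / 1.667 ≈ 0.0887.

μ_min ≈ 0.0887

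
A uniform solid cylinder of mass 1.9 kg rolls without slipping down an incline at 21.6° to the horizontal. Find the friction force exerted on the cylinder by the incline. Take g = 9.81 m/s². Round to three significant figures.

f ≈ 2.29 N

Here I = (1/2)MR², so the shape factor k = I/(MR²) = 0.5.
Newton's second law down the slope: Mg sinθ − f = Ma. The torque equation fR = Iα (with α = a/R) gives f = kMa.
Combining, a = g sinθ/(1+k) and f = kMa = kMg sinθ/(1+k).
f = 0.5 × 1.9 × 9.81 × sin21.6° / 1.5 ≈ 2.29 N.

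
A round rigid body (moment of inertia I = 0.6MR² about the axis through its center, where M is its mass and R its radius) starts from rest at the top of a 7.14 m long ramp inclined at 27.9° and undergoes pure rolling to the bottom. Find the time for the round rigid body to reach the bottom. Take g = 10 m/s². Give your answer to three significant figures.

t ≈ 2.21 s

For this body I = 0.6MR², i.e. k = I/(MR²) = 0.6.
Along the incline Mg sinθ − f = Ma, and torque about the center fR = Iα = kMR²(a/R) gives f = kMa.
Hence a = g sinθ/(1+k) = 10×sin27.9°/1.6 = 2.925 m/s².
Starting from rest, L = ½at², so t = √(2L/a) = √(2×7.14/2.925) ≈ 2.21 s.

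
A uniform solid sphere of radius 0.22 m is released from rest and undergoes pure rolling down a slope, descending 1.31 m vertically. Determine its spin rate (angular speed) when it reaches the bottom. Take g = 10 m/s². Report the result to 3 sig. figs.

ω ≈ 19.7 rad/s

With I = (2/5)MR², the ratio k = I/(MR²) is 0.4.
Pure rolling means v = ωR; then KE = ½Mv² + ½I(v/R)² = ½(1+k)Mv² = (7/10)Mv².
Energy conservation Mgh = ½(1+k)Mv² gives v = √(2gh/(1+k)) = √(2 × 10 × 1.31 / 1.4) = 4.326 m/s.
The angular speed follows from ω = v/R = 4.326/0.22 ≈ 19.7 rad/s.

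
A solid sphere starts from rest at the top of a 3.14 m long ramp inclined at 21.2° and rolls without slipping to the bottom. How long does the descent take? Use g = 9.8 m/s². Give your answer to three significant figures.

t ≈ 1.58 s

With I = (2/5)MR², the ratio k = I/(MR²) is 0.4.
Newton's second law down the slope: Mg sinθ − f = Ma. The torque equation fR = Iα (with α = a/R) gives f = kMa.
Hence a = g sinθ/(1+k) = 9.8×sin21.2°/1.4 = 2.531 m/s².
Starting from rest, L = ½at², so t = √(2L/a) = √(2×3.14/2.531) ≈ 1.58 s.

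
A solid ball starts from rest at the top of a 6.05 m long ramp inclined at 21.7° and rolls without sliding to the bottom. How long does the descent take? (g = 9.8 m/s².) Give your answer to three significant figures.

With I = (2/5)MR², the ratio k = I/(MR²) is 0.4.
Newton's second law down the slope: Mg sinθ − f = Ma. The torque equation fR = Iα (with α = a/R) gives f = kMa.
Hence a = g sinθ/(1+k) = 9.8×sin21.7°/1.4 = 2.588 m/s².
With constant a from rest, t = √(2L/a) = √(2·6.05/2.588) ≈ 2.16 s.

t ≈ 2.16 s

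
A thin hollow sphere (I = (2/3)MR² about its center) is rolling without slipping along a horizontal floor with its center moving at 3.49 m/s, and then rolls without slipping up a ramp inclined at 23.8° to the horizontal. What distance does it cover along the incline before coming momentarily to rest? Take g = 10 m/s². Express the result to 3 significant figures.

d ≈ 2.52 m

Here I = (2/3)MR², so the shape factor k = I/(MR²) = 2/3.
Since it rolls without slipping, ω = v/R and KE = ½Mv² + ½Iω² = ½(1+k)Mv² = (5/6)Mv².
Setting this equal to Mgh gives the vertical rise h = (1+k)v₀²/(2g) = 1.667×3.49²/(2×10) = 1.015 m.
Along the incline, d = h/sinθ = 1.015/sin23.8° ≈ 2.52 m.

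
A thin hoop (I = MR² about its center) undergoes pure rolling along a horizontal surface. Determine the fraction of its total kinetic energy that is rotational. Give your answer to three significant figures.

With I = MR², the ratio k = I/(MR²) is 1.
Since ω = v/R, the translational part is ½Mv² and the rotational part is ½I(v/R)² = ½kMv²; the total is ½(1+k)Mv².
The rotational fraction is therefore k/(1+k) = 1/2 ≈ 0.500.

fraction ≈ 0.500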